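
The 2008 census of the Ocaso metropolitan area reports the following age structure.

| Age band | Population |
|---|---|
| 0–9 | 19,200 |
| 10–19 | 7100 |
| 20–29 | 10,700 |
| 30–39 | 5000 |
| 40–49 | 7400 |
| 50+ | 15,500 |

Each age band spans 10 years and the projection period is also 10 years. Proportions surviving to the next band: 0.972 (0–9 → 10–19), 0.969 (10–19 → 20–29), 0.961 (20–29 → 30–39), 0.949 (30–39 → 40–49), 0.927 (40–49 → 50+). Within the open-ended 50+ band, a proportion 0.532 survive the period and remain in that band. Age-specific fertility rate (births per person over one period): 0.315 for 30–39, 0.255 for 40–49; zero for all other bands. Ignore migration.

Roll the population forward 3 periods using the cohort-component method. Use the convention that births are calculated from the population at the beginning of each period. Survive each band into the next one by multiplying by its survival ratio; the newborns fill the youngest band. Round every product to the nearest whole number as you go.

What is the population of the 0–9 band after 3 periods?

4572

— Period 1 —
Births: 5000 * 0.315 = 1575 ; 7400 * 0.255 = 1887 → 3462
10–19: 19200 * 0.972 = 18662
20–29: 7100 * 0.969 = 6880
30–39: 10700 * 0.961 = 10283
40–49: 5000 * 0.949 = 4745
50+: 7400 * 0.927 + 15500 * 0.532 = 6860 + 8246 = 15106
Population now: 0–9=3462, 10–19=18662, 20–29=6880, 30–39=10283, 40–49=4745, 50+=15106
— Period 2 —
Births: 10283 * 0.315 = 3239 ; 4745 * 0.255 = 1210 → 4449
10–19: 3462 * 0.972 = 3365
20–29: 18662 * 0.969 = 18083
30–39: 6880 * 0.961 = 6612
40–49: 10283 * 0.949 = 9759
50+: 4745 * 0.927 + 15106 * 0.532 = 4399 + 8036 = 12435
Population now: 0–9=4449, 10–19=3365, 20–29=18083, 30–39=6612, 40–49=9759, 50+=12435
— Period 3 —
Births: 6612 * 0.315 = 2083 ; 9759 * 0.255 = 2489 → 4572
10–19: 4449 * 0.972 = 4324
20–29: 3365 * 0.969 = 3261
30–39: 18083 * 0.961 = 17378
40–49: 6612 * 0.949 = 6275
50+: 9759 * 0.927 + 12435 * 0.532 = 9047 + 6615 = 15662
Population now: 0–9=4572, 10–19=4324, 20–29=3261, 30–39=17378, 40–49=6275, 50+=15662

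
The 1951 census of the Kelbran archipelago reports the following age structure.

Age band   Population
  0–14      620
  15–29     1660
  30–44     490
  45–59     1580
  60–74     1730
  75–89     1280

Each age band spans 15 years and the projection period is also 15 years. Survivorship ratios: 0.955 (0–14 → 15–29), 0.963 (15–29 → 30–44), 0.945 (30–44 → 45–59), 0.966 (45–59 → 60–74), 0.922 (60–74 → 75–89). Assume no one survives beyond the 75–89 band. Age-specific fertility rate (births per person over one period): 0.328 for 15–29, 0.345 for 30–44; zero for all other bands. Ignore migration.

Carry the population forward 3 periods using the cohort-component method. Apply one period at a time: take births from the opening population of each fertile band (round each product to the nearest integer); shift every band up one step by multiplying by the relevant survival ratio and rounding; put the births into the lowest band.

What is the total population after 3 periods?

4199

Period 1.
Births: 1660 × 0.328 = 544  |  490 × 0.345 = 169 ⇒ total 713
15–29: 620 × 0.955 = 592
30–44: 1660 × 0.963 = 1599
45–59: 490 × 0.945 = 463
60–74: 1580 × 0.966 = 1526
75–89: 1730 × 0.922 = 1595
→ [713, 592, 1599, 463, 1526, 1595]
Period 2.
Births: 592 × 0.328 = 194  |  1599 × 0.345 = 552 ⇒ total 746
15–29: 713 × 0.955 = 681
30–44: 592 × 0.963 = 570
45–59: 1599 × 0.945 = 1511
60–74: 463 × 0.966 = 447
75–89: 1526 × 0.922 = 1407
→ [746, 681, 570, 1511, 447, 1407]
Period 3.
Births: 681 × 0.328 = 223  |  570 × 0.345 = 197 ⇒ total 420
15–29: 746 × 0.955 = 712
30–44: 681 × 0.963 = 656
45–59: 570 × 0.945 = 539
60–74: 1511 × 0.966 = 1460
75–89: 447 × 0.922 = 412
→ [420, 712, 656, 539, 1460, 412]
Total after period 3: 420 + 712 + 656 + 539 + 1460 + 412 = 4199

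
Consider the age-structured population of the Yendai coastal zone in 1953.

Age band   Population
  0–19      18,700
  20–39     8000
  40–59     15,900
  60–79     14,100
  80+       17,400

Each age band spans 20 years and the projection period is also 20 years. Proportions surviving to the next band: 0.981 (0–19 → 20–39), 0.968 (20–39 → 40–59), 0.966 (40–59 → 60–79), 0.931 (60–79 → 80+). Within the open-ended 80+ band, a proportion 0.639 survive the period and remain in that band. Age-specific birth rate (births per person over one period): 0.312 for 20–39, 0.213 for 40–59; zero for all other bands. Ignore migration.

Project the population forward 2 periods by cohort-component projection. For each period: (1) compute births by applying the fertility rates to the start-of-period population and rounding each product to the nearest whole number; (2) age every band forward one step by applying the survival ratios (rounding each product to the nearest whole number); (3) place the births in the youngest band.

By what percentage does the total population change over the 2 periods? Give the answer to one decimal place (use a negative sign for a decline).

-8.0

After projecting period 1:
Births: 8000 × 0.312 = 2496  |  15900 × 0.213 = 3387 → total 5883
20–39: 18700 × 0.981 = 18345
40–59: 8000 × 0.968 = 7744
60–79: 15900 × 0.966 = 15359
80+: 14100 × 0.931 + 17400 × 0.639 = 13127 + 11119 = 24246
→ [5883, 18345, 7744, 15359, 24246]
After projecting period 2:
Births: 18345 × 0.312 = 5724  |  7744 × 0.213 = 1649 → total 7373
20–39: 5883 × 0.981 = 5771
40–59: 18345 × 0.968 = 17758
60–79: 7744 × 0.966 = 7481
80+: 15359 × 0.931 + 24246 × 0.639 = 14299 + 15493 = 29792
→ [7373, 5771, 17758, 7481, 29792]
Total: 74100 → 68175; change = -5925; percentage change = -8.0%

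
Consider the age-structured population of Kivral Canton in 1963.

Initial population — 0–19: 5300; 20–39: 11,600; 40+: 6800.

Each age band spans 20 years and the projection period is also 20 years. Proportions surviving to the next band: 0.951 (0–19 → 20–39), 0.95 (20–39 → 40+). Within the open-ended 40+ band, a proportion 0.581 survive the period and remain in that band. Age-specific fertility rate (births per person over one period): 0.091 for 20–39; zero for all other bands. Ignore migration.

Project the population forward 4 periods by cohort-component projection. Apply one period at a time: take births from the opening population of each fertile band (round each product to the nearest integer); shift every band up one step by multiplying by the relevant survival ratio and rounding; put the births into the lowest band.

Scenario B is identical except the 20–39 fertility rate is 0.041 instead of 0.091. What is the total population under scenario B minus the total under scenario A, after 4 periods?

Call the groups 1 to 3, youngest first.
[period 1]
Births: 11600 × 0.091 = 1056
Group 2: 5300 × 0.951 = 5040
Group 3: 11600 × 0.95 + 6800 × 0.581 = 11020 + 3951 = 14971
Population now: 0–19=1056, 20–39=5040, 40+=14971
[period 2]
Births: 5040 × 0.091 = 459
Group 2: 1056 × 0.951 = 1004
Group 3: 5040 × 0.95 + 14971 × 0.581 = 4788 + 8698 = 13486
Population now: 0–19=459, 20–39=1004, 40+=13486
[period 3]
Births: 1004 × 0.091 = 91
Group 2: 459 × 0.951 = 437
Group 3: 1004 × 0.95 + 13486 × 0.581 = 954 + 7835 = 8789
Population now: 0–19=91, 20–39=437, 40+=8789
[period 4]
Births: 437 × 0.091 = 40
Group 2: 91 × 0.951 = 87
Group 3: 437 × 0.95 + 8789 × 0.581 = 415 + 5106 = 5521
Population now: 0–19=40, 20–39=87, 40+=5521
Scenario A total after 4 periods: 5648
Scenario B projection —
[period 1]
Births: 11600 × 0.041 = 476
Group 2: 5300 × 0.951 = 5040
Group 3: 11600 × 0.95 + 6800 × 0.581 = 11020 + 3951 = 14971
Population now: 0–19=476, 20–39=5040, 40+=14971
[period 2]
Births: 5040 × 0.041 = 207
Group 2: 476 × 0.951 = 453
Group 3: 5040 × 0.95 + 14971 × 0.581 = 4788 + 8698 = 13486
Population now: 0–19=207, 20–39=453, 40+=13486
[period 3]
Births: 453 × 0.041 = 19
Group 2: 207 × 0.951 = 197
Group 3: 453 × 0.95 + 13486 × 0.581 = 430 + 7835 = 8265
Population now: 0–19=19, 20–39=197, 40+=8265
[period 4]
Births: 197 × 0.041 = 8
Group 2: 19 × 0.951 = 18
Group 3: 197 × 0.95 + 8265 × 0.581 = 187 + 4802 = 4989
Population now: 0–19=8, 20–39=18, 40+=4989
Scenario B total after 4 periods: 5015
Difference B − A = 5015 − 5648 = -633

-633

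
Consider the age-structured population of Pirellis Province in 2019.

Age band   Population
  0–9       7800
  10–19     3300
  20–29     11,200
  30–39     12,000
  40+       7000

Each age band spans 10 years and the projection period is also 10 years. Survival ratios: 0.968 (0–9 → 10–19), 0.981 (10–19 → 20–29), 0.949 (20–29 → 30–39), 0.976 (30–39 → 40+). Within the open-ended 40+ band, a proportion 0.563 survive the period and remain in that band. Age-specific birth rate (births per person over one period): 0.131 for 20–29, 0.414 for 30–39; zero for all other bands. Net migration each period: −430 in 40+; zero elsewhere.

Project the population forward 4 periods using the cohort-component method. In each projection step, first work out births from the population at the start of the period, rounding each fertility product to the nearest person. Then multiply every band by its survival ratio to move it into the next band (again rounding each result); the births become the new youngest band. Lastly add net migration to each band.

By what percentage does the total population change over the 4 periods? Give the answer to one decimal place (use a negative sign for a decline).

(Bands numbered youngest = 1 to oldest = 5.)
— Period 1 —
Births: 11200 * 0.131 = 1467 ; 12000 * 0.414 = 4968 ⇒ total 6435
Band 2: 7800 * 0.968 = 7550
Band 3: 3300 * 0.981 = 3237
Band 4: 11200 * 0.949 = 10629
Band 5: 12000 * 0.976 + 7000 * 0.563 = 11712 + 3941 = 15653
Net migration: Band 5 − 430 → 15223
Giving 6435 / 7550 / 3237 / 10629 / 15223.
— Period 2 —
Births: 3237 * 0.131 = 424 ; 10629 * 0.414 = 4400 ⇒ total 4824
Band 2: 6435 * 0.968 = 6229
Band 3: 7550 * 0.981 = 7407
Band 4: 3237 * 0.949 = 3072
Band 5: 10629 * 0.976 + 15223 * 0.563 = 10374 + 8571 = 18945
Net migration: Band 5 − 430 → 18515
Giving 4824 / 6229 / 7407 / 3072 / 18515.
— Period 3 —
Births: 7407 * 0.131 = 970 ; 3072 * 0.414 = 1272 ⇒ total 2242
Band 2: 4824 * 0.968 = 4670
Band 3: 6229 * 0.981 = 6111
Band 4: 7407 * 0.949 = 7029
Band 5: 3072 * 0.976 + 18515 * 0.563 = 2998 + 10424 = 13422
Net migration: Band 5 − 430 → 12992
Giving 2242 / 4670 / 6111 / 7029 / 12992.
— Period 4 —
Births: 6111 * 0.131 = 801 ; 7029 * 0.414 = 2910 ⇒ total 3711
Band 2: 2242 * 0.968 = 2170
Band 3: 4670 * 0.981 = 4581
Band 4: 6111 * 0.949 = 5799
Band 5: 7029 * 0.976 + 12992 * 0.563 = 6860 + 7314 = 14174
Net migration: Band 5 − 430 → 13744
Giving 3711 / 2170 / 4581 / 5799 / 13744.
Total: 41300 → 30005; change = -11295; percentage change = -27.3%

-27.3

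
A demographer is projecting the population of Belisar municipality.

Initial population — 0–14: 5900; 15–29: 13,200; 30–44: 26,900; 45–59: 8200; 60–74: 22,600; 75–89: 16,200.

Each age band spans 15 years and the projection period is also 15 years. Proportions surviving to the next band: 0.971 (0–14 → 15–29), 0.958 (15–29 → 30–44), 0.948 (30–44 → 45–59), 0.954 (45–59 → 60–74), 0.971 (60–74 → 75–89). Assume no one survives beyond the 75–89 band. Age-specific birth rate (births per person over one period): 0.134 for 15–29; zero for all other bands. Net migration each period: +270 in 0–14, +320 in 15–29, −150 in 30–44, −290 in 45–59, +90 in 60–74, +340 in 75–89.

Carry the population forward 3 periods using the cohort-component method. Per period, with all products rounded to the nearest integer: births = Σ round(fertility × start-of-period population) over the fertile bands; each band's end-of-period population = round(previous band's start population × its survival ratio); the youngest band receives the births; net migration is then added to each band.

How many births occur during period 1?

(Bands numbered youngest = 1 to oldest = 6.)
Period 1.
Births: 13200 * 0.134 = 1769
Band 2: 5900 * 0.971 = 5729
Band 3: 13200 * 0.958 = 12646
Band 4: 26900 * 0.948 = 25501
Band 5: 8200 * 0.954 = 7823
Band 6: 22600 * 0.971 = 21945
Net migration: Band 1 + 270 → 2039; Band 2 + 320 → 6049; Band 3 − 150 → 12496; Band 4 − 290 → 25211; Band 5 + 90 → 7913; Band 6 + 340 → 22285
→ [2039, 6049, 12496, 25211, 7913, 22285]

1769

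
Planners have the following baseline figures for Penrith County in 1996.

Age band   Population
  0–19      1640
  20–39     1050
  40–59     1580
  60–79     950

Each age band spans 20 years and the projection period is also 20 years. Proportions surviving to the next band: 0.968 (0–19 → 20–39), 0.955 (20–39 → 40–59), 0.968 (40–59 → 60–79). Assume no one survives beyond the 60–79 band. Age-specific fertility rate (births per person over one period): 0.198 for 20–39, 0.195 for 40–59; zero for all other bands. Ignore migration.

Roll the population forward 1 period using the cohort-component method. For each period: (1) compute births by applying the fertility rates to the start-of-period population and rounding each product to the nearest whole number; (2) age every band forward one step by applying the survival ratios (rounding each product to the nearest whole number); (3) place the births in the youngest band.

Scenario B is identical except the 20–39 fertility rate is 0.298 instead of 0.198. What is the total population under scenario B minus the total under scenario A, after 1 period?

[period 1]
Births: 1050 * 0.198 = 208 ; 1580 * 0.195 = 308 → total 516
20–39: 1640 * 0.968 = 1588
40–59: 1050 * 0.955 = 1003
60–79: 1580 * 0.968 = 1529
End of period: [516, 1588, 1003, 1529]
Scenario A total after 1 period: 4636
Scenario B projection —
[period 1]
Births: 1050 * 0.298 = 313 ; 1580 * 0.195 = 308 → total 621
20–39: 1640 * 0.968 = 1588
40–59: 1050 * 0.955 = 1003
60–79: 1580 * 0.968 = 1529
End of period: [621, 1588, 1003, 1529]
Scenario B total after 1 period: 4741
Difference B − A = 4741 − 4636 = 105

105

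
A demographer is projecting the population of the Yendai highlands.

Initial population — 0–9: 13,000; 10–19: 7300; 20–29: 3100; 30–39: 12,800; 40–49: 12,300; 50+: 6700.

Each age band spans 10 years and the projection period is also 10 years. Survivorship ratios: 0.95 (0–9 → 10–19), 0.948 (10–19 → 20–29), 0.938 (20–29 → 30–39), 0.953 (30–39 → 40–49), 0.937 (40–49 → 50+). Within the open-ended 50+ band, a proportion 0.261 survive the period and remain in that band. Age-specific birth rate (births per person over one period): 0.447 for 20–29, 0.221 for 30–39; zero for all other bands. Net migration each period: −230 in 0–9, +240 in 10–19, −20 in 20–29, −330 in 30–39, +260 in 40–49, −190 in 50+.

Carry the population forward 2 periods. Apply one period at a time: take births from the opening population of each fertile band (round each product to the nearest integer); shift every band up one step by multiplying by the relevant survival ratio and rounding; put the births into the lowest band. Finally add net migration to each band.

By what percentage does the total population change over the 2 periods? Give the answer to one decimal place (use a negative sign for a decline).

Period 1:
Births: 3100 * 0.447 = 1386 ; 12800 * 0.221 = 2829 → 4215
10–19: 13000 * 0.95 = 12350
20–29: 7300 * 0.948 = 6920
30–39: 3100 * 0.938 = 2908
40–49: 12800 * 0.953 = 12198
50+: 12300 * 0.937 + 6700 * 0.261 = 11525 + 1749 = 13274
Net migration: 0–9 − 230 → 3985; 10–19 + 240 → 12590; 20–29 − 20 → 6900; 30–39 − 330 → 2578; 40–49 + 260 → 12458; 50+ − 190 → 13084
End of period: [3985, 12590, 6900, 2578, 12458, 13084]
Period 2:
Births: 6900 * 0.447 = 3084 ; 2578 * 0.221 = 570 → 3654
10–19: 3985 * 0.95 = 3786
20–29: 12590 * 0.948 = 11935
30–39: 6900 * 0.938 = 6472
40–49: 2578 * 0.953 = 2457
50+: 12458 * 0.937 + 13084 * 0.261 = 11673 + 3415 = 15088
Net migration: 0–9 − 230 → 3424; 10–19 + 240 → 4026; 20–29 − 20 → 11915; 30–39 − 330 → 6142; 40–49 + 260 → 2717; 50+ − 190 → 14898
End of period: [3424, 4026, 11915, 6142, 2717, 14898]
Total: 55200 → 43122; change = -12078; percentage change = -21.9%

-21.9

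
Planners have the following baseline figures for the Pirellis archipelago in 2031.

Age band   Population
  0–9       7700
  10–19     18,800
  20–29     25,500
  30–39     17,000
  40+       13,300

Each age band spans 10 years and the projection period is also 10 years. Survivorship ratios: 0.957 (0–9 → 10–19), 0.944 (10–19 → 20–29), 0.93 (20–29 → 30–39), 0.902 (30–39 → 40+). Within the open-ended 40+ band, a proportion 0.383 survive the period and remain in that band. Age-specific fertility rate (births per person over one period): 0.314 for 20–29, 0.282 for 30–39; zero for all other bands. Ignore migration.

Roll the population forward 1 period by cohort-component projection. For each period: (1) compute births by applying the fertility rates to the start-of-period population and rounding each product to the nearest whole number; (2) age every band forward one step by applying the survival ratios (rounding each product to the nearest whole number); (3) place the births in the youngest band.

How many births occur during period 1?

Numbering the bands 1..5 from youngest to oldest:
After projecting period 1:
Births: 25500 * 0.314 = 8007  |  17000 * 0.282 = 4794 → total 12801
Band 2: 7700 * 0.957 = 7369
Band 3: 18800 * 0.944 = 17747
Band 4: 25500 * 0.93 = 23715
Band 5: 17000 * 0.902 + 13300 * 0.383 = 15334 + 5094 = 20428
Population now: 0–9=12801, 10–19=7369, 20–29=17747, 30–39=23715, 40+=20428

12801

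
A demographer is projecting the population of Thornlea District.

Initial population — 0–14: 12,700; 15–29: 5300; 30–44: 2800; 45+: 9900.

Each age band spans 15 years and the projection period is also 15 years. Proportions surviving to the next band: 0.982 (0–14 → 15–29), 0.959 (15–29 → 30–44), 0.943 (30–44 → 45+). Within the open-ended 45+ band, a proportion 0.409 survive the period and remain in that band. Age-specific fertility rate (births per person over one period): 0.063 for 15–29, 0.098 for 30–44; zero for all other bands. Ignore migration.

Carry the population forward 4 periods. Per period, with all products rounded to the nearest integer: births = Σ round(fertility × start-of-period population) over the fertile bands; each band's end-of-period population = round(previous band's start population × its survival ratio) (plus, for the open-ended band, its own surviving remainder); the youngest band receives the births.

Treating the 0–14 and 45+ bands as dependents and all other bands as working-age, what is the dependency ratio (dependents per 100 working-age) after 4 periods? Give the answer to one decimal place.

Call the groups 1 to 4, youngest first.
After projecting period 1:
Births: 5300 × 0.063 = 334, 2800 × 0.098 = 274 — total 608
Group 2: 12700 × 0.982 = 12471
Group 3: 5300 × 0.959 = 5083
Group 4: 2800 × 0.943 + 9900 × 0.409 = 2640 + 4049 = 6689
→ [608, 12471, 5083, 6689]
After projecting period 2:
Births: 12471 × 0.063 = 786, 5083 × 0.098 = 498 — total 1284
Group 2: 608 × 0.982 = 597
Group 3: 12471 × 0.959 = 11960
Group 4: 5083 × 0.943 + 6689 × 0.409 = 4793 + 2736 = 7529
→ [1284, 597, 11960, 7529]
After projecting period 3:
Births: 597 × 0.063 = 38, 11960 × 0.098 = 1172 — total 1210
Group 2: 1284 × 0.982 = 1261
Group 3: 597 × 0.959 = 573
Group 4: 11960 × 0.943 + 7529 × 0.409 = 11278 + 3079 = 14357
→ [1210, 1261, 573, 14357]
After projecting period 4:
Births: 1261 × 0.063 = 79, 573 × 0.098 = 56 — total 135
Group 2: 1210 × 0.982 = 1188
Group 3: 1261 × 0.959 = 1209
Group 4: 573 × 0.943 + 14357 × 0.409 = 540 + 5872 = 6412
→ [135, 1188, 1209, 6412]
Dependents (band 0–14 + band 45+) = 135 + 6412 = 6547; working-age = 2397; ratio = 6547/2397 × 100 = 273.1

273.1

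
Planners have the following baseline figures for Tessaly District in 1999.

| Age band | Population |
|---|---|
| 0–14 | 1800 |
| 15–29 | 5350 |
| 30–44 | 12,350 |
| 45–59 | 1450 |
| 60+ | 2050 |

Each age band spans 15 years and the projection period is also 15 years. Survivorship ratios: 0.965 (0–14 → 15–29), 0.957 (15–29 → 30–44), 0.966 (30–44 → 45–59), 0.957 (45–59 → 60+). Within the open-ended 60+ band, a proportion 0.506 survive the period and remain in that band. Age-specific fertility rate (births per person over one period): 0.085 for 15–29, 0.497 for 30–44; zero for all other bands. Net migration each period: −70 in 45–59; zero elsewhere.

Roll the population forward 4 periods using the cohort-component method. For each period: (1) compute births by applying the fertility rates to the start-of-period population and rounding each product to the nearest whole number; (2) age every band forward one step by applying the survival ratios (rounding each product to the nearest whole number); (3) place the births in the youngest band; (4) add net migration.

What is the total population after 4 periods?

— Period 1 —
Births: 5350 × 0.085 = 455, 12350 × 0.497 = 6138 → total 6593
15–29: 1800 × 0.965 = 1737
30–44: 5350 × 0.957 = 5120
45–59: 12350 × 0.966 = 11930
60+: 1450 × 0.957 + 2050 × 0.506 = 1388 + 1037 = 2425
Net migration: 45–59 − 70 → 11860
→ [6593, 1737, 5120, 11860, 2425]
— Period 2 —
Births: 1737 × 0.085 = 148, 5120 × 0.497 = 2545 → total 2693
15–29: 6593 × 0.965 = 6362
30–44: 1737 × 0.957 = 1662
45–59: 5120 × 0.966 = 4946
60+: 11860 × 0.957 + 2425 × 0.506 = 11350 + 1227 = 12577
Net migration: 45–59 − 70 → 4876
→ [2693, 6362, 1662, 4876, 12577]
— Period 3 —
Births: 6362 × 0.085 = 541, 1662 × 0.497 = 826 → total 1367
15–29: 2693 × 0.965 = 2599
30–44: 6362 × 0.957 = 6088
45–59: 1662 × 0.966 = 1605
60+: 4876 × 0.957 + 12577 × 0.506 = 4666 + 6364 = 11030
Net migration: 45–59 − 70 → 1535
→ [1367, 2599, 6088, 1535, 11030]
— Period 4 —
Births: 2599 × 0.085 = 221, 6088 × 0.497 = 3026 → total 3247
15–29: 1367 × 0.965 = 1319
30–44: 2599 × 0.957 = 2487
45–59: 6088 × 0.966 = 5881
60+: 1535 × 0.957 + 11030 × 0.506 = 1469 + 5581 = 7050
Net migration: 45–59 − 70 → 5811
→ [3247, 1319, 2487, 5811, 7050]
Total after period 4: 3247 + 1319 + 2487 + 5811 + 7050 = 19914

19914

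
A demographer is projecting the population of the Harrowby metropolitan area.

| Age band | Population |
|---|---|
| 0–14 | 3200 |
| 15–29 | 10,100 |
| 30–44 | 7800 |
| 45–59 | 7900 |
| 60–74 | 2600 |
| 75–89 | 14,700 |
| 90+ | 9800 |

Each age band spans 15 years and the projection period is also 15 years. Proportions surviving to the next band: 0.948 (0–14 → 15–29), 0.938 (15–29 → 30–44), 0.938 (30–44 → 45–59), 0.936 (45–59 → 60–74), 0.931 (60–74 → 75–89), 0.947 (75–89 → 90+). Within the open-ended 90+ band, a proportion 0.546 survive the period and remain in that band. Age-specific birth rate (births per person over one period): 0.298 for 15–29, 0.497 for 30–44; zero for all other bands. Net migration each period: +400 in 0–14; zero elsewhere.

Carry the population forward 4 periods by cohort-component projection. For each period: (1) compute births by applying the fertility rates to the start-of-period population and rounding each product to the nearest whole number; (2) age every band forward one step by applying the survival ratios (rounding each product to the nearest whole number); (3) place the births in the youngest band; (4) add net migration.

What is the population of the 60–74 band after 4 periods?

After projecting period 1:
Births: 10100 × 0.298 = 3010  |  7800 × 0.497 = 3877 → 6887
15–29: 3200 × 0.948 = 3034
30–44: 10100 × 0.938 = 9474
45–59: 7800 × 0.938 = 7316
60–74: 7900 × 0.936 = 7394
75–89: 2600 × 0.931 = 2421
90+: 14700 × 0.947 + 9800 × 0.546 = 13921 + 5351 = 19272
Net migration: 0–14 + 400 → 7287
→ [7287, 3034, 9474, 7316, 7394, 2421, 19272]
After projecting period 2:
Births: 3034 × 0.298 = 904  |  9474 × 0.497 = 4709 → 5613
15–29: 7287 × 0.948 = 6908
30–44: 3034 × 0.938 = 2846
45–59: 9474 × 0.938 = 8887
60–74: 7316 × 0.936 = 6848
75–89: 7394 × 0.931 = 6884
90+: 2421 × 0.947 + 19272 × 0.546 = 2293 + 10523 = 12816
Net migration: 0–14 + 400 → 6013
→ [6013, 6908, 2846, 8887, 6848, 6884, 12816]
After projecting period 3:
Births: 6908 × 0.298 = 2059  |  2846 × 0.497 = 1414 → 3473
15–29: 6013 × 0.948 = 5700
30–44: 6908 × 0.938 = 6480
45–59: 2846 × 0.938 = 2670
60–74: 8887 × 0.936 = 8318
75–89: 6848 × 0.931 = 6375
90+: 6884 × 0.947 + 12816 × 0.546 = 6519 + 6998 = 13517
Net migration: 0–14 + 400 → 3873
→ [3873, 5700, 6480, 2670, 8318, 6375, 13517]
After projecting period 4:
Births: 5700 × 0.298 = 1699  |  6480 × 0.497 = 3221 → 4920
15–29: 3873 × 0.948 = 3672
30–44: 5700 × 0.938 = 5347
45–59: 6480 × 0.938 = 6078
60–74: 2670 × 0.936 = 2499
75–89: 8318 × 0.931 = 7744
90+: 6375 × 0.947 + 13517 × 0.546 = 6037 + 7380 = 13417
Net migration: 0–14 + 400 → 5320
→ [5320, 3672, 5347, 6078, 2499, 7744, 13417]

2499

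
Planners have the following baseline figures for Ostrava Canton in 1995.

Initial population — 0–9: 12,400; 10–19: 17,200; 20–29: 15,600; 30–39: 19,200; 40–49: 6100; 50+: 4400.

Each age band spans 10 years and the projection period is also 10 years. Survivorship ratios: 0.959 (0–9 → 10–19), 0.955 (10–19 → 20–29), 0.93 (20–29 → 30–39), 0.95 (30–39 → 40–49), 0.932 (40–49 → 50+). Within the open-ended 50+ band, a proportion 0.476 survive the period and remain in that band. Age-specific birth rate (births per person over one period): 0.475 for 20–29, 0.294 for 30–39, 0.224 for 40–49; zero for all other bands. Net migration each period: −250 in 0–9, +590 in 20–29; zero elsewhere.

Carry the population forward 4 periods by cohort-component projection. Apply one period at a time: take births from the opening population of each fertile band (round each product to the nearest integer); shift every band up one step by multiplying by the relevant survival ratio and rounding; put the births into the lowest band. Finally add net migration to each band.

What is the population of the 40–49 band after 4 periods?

10555

Call the bands 1 to 6, youngest first.
Period 1:
Births: 15600 * 0.475 = 7410  |  19200 * 0.294 = 5645  |  6100 * 0.224 = 1366 → total 14421
Band 2: 12400 * 0.959 = 11892
Band 3: 17200 * 0.955 = 16426
Band 4: 15600 * 0.93 = 14508
Band 5: 19200 * 0.95 = 18240
Band 6: 6100 * 0.932 + 4400 * 0.476 = 5685 + 2094 = 7779
Net migration: Band 1 − 250 → 14171; Band 3 + 590 → 17016
→ [14171, 11892, 17016, 14508, 18240, 7779]
Period 2:
Births: 17016 * 0.475 = 8083  |  14508 * 0.294 = 4265  |  18240 * 0.224 = 4086 → total 16434
Band 2: 14171 * 0.959 = 13590
Band 3: 11892 * 0.955 = 11357
Band 4: 17016 * 0.93 = 15825
Band 5: 14508 * 0.95 = 13783
Band 6: 18240 * 0.932 + 7779 * 0.476 = 17000 + 3703 = 20703
Net migration: Band 1 − 250 → 16184; Band 3 + 590 → 11947
→ [16184, 13590, 11947, 15825, 13783, 20703]
Period 3:
Births: 11947 * 0.475 = 5675  |  15825 * 0.294 = 4653  |  13783 * 0.224 = 3087 → total 13415
Band 2: 16184 * 0.959 = 15520
Band 3: 13590 * 0.955 = 12978
Band 4: 11947 * 0.93 = 11111
Band 5: 15825 * 0.95 = 15034
Band 6: 13783 * 0.932 + 20703 * 0.476 = 12846 + 9855 = 22701
Net migration: Band 1 − 250 → 13165; Band 3 + 590 → 13568
→ [13165, 15520, 13568, 11111, 15034, 22701]
Period 4:
Births: 13568 * 0.475 = 6445  |  11111 * 0.294 = 3267  |  15034 * 0.224 = 3368 → total 13080
Band 2: 13165 * 0.959 = 12625
Band 3: 15520 * 0.955 = 14822
Band 4: 13568 * 0.93 = 12618
Band 5: 11111 * 0.95 = 10555
Band 6: 15034 * 0.932 + 22701 * 0.476 = 14012 + 10806 = 24818
Net migration: Band 1 − 250 → 12830; Band 3 + 590 → 15412
→ [12830, 12625, 15412, 12618, 10555, 24818]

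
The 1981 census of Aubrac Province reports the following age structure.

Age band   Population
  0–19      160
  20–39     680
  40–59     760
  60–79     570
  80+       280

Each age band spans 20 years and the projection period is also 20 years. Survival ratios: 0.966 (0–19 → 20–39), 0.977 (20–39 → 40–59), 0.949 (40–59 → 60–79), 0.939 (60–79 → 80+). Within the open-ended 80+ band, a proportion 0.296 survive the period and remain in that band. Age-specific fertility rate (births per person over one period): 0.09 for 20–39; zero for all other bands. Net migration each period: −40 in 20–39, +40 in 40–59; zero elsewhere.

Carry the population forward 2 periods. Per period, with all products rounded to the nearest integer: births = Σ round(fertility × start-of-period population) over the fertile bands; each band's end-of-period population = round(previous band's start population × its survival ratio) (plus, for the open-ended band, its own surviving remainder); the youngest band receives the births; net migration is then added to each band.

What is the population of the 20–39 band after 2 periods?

Call the bands 1 to 5, youngest first.
Period 1.
Births: 680 × 0.09 = 61
Band 2: 160 × 0.966 = 155
Band 3: 680 × 0.977 = 664
Band 4: 760 × 0.949 = 721
Band 5: 570 × 0.939 + 280 × 0.296 = 535 + 83 = 618
Net migration: Band 2 − 40 → 115; Band 3 + 40 → 704
→ [61, 115, 704, 721, 618]
Period 2.
Births: 115 × 0.09 = 10
Band 2: 61 × 0.966 = 59
Band 3: 115 × 0.977 = 112
Band 4: 704 × 0.949 = 668
Band 5: 721 × 0.939 + 618 × 0.296 = 677 + 183 = 860
Net migration: Band 2 − 40 → 19; Band 3 + 40 → 152
→ [10, 19, 152, 668, 860]

19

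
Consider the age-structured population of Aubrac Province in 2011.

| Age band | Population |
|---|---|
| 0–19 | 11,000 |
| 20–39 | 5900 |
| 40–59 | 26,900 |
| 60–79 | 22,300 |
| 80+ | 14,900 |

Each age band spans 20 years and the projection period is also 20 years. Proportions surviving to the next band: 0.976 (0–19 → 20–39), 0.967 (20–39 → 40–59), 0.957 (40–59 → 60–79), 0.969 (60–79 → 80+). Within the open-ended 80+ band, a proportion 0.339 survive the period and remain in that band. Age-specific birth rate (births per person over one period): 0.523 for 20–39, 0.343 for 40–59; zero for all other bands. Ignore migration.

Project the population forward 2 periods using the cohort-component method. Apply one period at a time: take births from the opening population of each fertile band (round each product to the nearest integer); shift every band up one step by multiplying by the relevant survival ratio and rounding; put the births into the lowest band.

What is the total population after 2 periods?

Call the groups 1 to 5, youngest first.
— Period 1 —
Births: 5900 × 0.523 = 3086 ; 26900 × 0.343 = 9227 → 12313
Group 2: 11000 × 0.976 = 10736
Group 3: 5900 × 0.967 = 5705
Group 4: 26900 × 0.957 = 25743
Group 5: 22300 × 0.969 + 14900 × 0.339 = 21609 + 5051 = 26660
→ [12313, 10736, 5705, 25743, 26660]
— Period 2 —
Births: 10736 × 0.523 = 5615 ; 5705 × 0.343 = 1957 → 7572
Group 2: 12313 × 0.976 = 12017
Group 3: 10736 × 0.967 = 10382
Group 4: 5705 × 0.957 = 5460
Group 5: 25743 × 0.969 + 26660 × 0.339 = 24945 + 9038 = 33983
→ [7572, 12017, 10382, 5460, 33983]
Total after period 2: 7572 + 12017 + 10382 + 5460 + 33983 = 69414

69414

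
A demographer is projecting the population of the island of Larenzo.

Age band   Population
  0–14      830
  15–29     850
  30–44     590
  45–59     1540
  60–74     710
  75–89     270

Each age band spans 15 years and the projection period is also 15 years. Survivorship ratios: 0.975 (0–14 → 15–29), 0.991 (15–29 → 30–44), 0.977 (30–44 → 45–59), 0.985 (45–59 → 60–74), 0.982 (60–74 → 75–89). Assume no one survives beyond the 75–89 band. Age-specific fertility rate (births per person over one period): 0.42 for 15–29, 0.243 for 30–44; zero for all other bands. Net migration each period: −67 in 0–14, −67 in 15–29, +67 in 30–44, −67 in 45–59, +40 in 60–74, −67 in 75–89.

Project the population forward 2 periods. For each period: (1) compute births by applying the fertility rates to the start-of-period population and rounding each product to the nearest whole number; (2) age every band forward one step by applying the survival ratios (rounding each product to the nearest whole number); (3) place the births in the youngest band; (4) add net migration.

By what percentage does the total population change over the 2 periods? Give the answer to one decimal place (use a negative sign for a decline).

Numbering the groups 1..6 from youngest to oldest:
After projecting period 1:
Births: 850 * 0.42 = 357, 590 * 0.243 = 143 ⇒ total 500
Group 2: 830 * 0.975 = 809
Group 3: 850 * 0.991 = 842
Group 4: 590 * 0.977 = 576
Group 5: 1540 * 0.985 = 1517
Group 6: 710 * 0.982 = 697
Net migration: Group 1 − 67 → 433; Group 2 − 67 → 742; Group 3 + 67 → 909; Group 4 − 67 → 509; Group 5 + 40 → 1557; Group 6 − 67 → 630
End of period: [433, 742, 909, 509, 1557, 630]
After projecting period 2:
Births: 742 * 0.42 = 312, 909 * 0.243 = 221 ⇒ total 533
Group 2: 433 * 0.975 = 422
Group 3: 742 * 0.991 = 735
Group 4: 909 * 0.977 = 888
Group 5: 509 * 0.985 = 501
Group 6: 1557 * 0.982 = 1529
Net migration: Group 1 − 67 → 466; Group 2 − 67 → 355; Group 3 + 67 → 802; Group 4 − 67 → 821; Group 5 + 40 → 541; Group 6 − 67 → 1462
End of period: [466, 355, 802, 821, 541, 1462]
Total: 4790 → 4447; change = -343; percentage change = -7.2%

-7.2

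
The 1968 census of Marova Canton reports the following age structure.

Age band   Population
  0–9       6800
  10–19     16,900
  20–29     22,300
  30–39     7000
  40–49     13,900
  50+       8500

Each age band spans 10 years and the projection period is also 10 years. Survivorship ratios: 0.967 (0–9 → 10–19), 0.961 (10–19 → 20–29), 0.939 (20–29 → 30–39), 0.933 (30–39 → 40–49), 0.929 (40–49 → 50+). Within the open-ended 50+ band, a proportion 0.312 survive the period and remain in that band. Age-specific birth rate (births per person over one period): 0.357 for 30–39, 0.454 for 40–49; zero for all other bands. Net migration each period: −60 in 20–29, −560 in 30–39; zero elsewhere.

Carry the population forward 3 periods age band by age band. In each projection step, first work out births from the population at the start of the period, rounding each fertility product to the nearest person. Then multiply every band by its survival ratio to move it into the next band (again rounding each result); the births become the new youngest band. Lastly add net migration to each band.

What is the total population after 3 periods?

Let band 1 be 0–9 through band 6 = 50+.
— Period 1 —
Births: 7000 × 0.357 = 2499  |  13900 × 0.454 = 6311 ⇒ total 8810
Band 2: 6800 × 0.967 = 6576
Band 3: 16900 × 0.961 = 16241
Band 4: 22300 × 0.939 = 20940
Band 5: 7000 × 0.933 = 6531
Band 6: 13900 × 0.929 + 8500 × 0.312 = 12913 + 2652 = 15565
Net migration: Band 3 − 60 → 16181; Band 4 − 560 → 20380
End of period: [8810, 6576, 16181, 20380, 6531, 15565]
— Period 2 —
Births: 20380 × 0.357 = 7276  |  6531 × 0.454 = 2965 ⇒ total 10241
Band 2: 8810 × 0.967 = 8519
Band 3: 6576 × 0.961 = 6320
Band 4: 16181 × 0.939 = 15194
Band 5: 20380 × 0.933 = 19015
Band 6: 6531 × 0.929 + 15565 × 0.312 = 6067 + 4856 = 10923
Net migration: Band 3 − 60 → 6260; Band 4 − 560 → 14634
End of period: [10241, 8519, 6260, 14634, 19015, 10923]
— Period 3 —
Births: 14634 × 0.357 = 5224  |  19015 × 0.454 = 8633 ⇒ total 13857
Band 2: 10241 × 0.967 = 9903
Band 3: 8519 × 0.961 = 8187
Band 4: 6260 × 0.939 = 5878
Band 5: 14634 × 0.933 = 13654
Band 6: 19015 × 0.929 + 10923 × 0.312 = 17665 + 3408 = 21073
Net migration: Band 3 − 60 → 8127; Band 4 − 560 → 5318
End of period: [13857, 9903, 8127, 5318, 13654, 21073]
Total after period 3: 13857 + 9903 + 8127 + 5318 + 13654 + 21073 = 71932

71932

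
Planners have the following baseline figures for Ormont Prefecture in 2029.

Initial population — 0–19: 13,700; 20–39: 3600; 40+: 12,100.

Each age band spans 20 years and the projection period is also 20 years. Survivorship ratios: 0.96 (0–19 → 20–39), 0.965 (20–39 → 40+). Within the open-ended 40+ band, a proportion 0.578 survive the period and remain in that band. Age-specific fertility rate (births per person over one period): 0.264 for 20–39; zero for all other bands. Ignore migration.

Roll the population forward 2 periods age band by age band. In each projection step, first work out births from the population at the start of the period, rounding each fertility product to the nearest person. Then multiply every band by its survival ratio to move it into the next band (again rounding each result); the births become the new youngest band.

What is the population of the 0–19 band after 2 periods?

Numbering the bands 1..3 from youngest to oldest:
— Period 1 —
Births: 3600 × 0.264 = 950
Band 2: 13700 × 0.96 = 13152
Band 3: 3600 × 0.965 + 12100 × 0.578 = 3474 + 6994 = 10468
→ [950, 13152, 10468]
— Period 2 —
Births: 13152 × 0.264 = 3472
Band 2: 950 × 0.96 = 912
Band 3: 13152 × 0.965 + 10468 × 0.578 = 12692 + 6051 = 18743
→ [3472, 912, 18743]

3472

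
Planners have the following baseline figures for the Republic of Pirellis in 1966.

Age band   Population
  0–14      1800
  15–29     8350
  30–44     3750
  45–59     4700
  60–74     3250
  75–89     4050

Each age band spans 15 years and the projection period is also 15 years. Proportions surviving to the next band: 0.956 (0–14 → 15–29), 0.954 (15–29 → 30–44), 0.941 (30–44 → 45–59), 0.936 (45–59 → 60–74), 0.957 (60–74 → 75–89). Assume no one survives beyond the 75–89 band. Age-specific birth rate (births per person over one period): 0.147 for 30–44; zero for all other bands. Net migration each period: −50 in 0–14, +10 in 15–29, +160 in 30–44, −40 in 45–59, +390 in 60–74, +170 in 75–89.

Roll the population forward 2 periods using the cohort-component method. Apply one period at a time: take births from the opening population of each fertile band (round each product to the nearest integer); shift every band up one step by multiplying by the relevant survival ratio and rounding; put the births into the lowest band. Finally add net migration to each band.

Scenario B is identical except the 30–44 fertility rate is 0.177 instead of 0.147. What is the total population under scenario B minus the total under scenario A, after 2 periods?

Numbering the bands 1..6 from youngest to oldest:
After projecting period 1:
Births: 3750 × 0.147 = 551
Band 2: 1800 × 0.956 = 1721
Band 3: 8350 × 0.954 = 7966
Band 4: 3750 × 0.941 = 3529
Band 5: 4700 × 0.936 = 4399
Band 6: 3250 × 0.957 = 3110
Net migration: Band 1 − 50 → 501; Band 2 + 10 → 1731; Band 3 + 160 → 8126; Band 4 − 40 → 3489; Band 5 + 390 → 4789; Band 6 + 170 → 3280
Population now: 0–14=501, 15–29=1731, 30–44=8126, 45–59=3489, 60–74=4789, 75–89=3280
After projecting period 2:
Births: 8126 × 0.147 = 1195
Band 2: 501 × 0.956 = 479
Band 3: 1731 × 0.954 = 1651
Band 4: 8126 × 0.941 = 7647
Band 5: 3489 × 0.936 = 3266
Band 6: 4789 × 0.957 = 4583
Net migration: Band 1 − 50 → 1145; Band 2 + 10 → 489; Band 3 + 160 → 1811; Band 4 − 40 → 7607; Band 5 + 390 → 3656; Band 6 + 170 → 4753
Population now: 0–14=1145, 15–29=489, 30–44=1811, 45–59=7607, 60–74=3656, 75–89=4753
Scenario A total after 2 periods: 19461
Scenario B projection —
After projecting period 1:
Births: 3750 × 0.177 = 664
Band 2: 1800 × 0.956 = 1721
Band 3: 8350 × 0.954 = 7966
Band 4: 3750 × 0.941 = 3529
Band 5: 4700 × 0.936 = 4399
Band 6: 3250 × 0.957 = 3110
Net migration: Band 1 − 50 → 614; Band 2 + 10 → 1731; Band 3 + 160 → 8126; Band 4 − 40 → 3489; Band 5 + 390 → 4789; Band 6 + 170 → 3280
Population now: 0–14=614, 15–29=1731, 30–44=8126, 45–59=3489, 60–74=4789, 75–89=3280
After projecting period 2:
Births: 8126 × 0.177 = 1438
Band 2: 614 × 0.956 = 587
Band 3: 1731 × 0.954 = 1651
Band 4: 8126 × 0.941 = 7647
Band 5: 3489 × 0.936 = 3266
Band 6: 4789 × 0.957 = 4583
Net migration: Band 1 − 50 → 1388; Band 2 + 10 → 597; Band 3 + 160 → 1811; Band 4 − 40 → 7607; Band 5 + 390 → 3656; Band 6 + 170 → 4753
Population now: 0–14=1388, 15–29=597, 30–44=1811, 45–59=7607, 60–74=3656, 75–89=4753
Scenario B total after 2 periods: 19812
Difference B − A = 19812 − 19461 = 351

351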